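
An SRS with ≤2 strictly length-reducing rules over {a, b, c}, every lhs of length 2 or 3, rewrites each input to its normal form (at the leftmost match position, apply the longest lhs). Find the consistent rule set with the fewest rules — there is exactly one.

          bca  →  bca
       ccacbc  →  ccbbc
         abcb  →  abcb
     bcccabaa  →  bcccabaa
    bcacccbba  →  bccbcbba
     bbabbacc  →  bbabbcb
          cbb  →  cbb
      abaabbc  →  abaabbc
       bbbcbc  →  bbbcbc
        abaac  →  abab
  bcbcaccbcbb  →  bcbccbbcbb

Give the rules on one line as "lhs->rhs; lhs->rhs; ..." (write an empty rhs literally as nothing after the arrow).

  | bca
  | ccacbc => ccbbc
  | abcb
  | bcccabaa

ac->b; acc->cb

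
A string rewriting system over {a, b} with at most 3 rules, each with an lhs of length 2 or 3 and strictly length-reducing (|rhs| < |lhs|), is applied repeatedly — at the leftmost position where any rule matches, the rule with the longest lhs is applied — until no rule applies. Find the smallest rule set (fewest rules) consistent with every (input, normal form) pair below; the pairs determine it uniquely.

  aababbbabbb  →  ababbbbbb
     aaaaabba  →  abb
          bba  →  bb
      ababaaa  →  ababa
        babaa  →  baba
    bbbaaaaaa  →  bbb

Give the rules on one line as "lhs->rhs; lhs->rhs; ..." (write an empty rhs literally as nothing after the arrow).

  | aababbbabbb => ababbbabbb => ababbbbbb
  | aaaaabba => aaaabba => aaabba => aabba => abba => abb
  | bba => bb
  | ababaaa => ababaa => ababa

aa->a; bba->bb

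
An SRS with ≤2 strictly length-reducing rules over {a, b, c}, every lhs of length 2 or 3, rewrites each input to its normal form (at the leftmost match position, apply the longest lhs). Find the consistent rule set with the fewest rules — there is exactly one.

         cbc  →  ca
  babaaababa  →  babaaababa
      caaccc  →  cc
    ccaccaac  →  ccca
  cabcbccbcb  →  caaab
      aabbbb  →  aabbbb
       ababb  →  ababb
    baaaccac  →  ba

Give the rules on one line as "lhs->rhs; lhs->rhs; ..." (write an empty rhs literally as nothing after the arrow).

  | cbc => ca
  | babaaababa
  | caaccc => cacc => cc
  | ccaccaac => cccaac => ccca

ac->; bc->a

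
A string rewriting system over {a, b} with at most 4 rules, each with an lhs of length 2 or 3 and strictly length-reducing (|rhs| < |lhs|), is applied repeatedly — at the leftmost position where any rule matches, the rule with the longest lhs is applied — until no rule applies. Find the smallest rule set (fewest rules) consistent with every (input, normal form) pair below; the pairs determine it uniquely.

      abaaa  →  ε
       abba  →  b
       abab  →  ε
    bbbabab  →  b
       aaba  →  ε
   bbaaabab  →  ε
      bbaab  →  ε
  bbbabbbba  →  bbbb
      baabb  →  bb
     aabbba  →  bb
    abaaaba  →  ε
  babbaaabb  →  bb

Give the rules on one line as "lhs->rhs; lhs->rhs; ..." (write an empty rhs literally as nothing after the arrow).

aa->; ab->b; ba->; bab->

  | abaaa => baaa => aa => ε
  | abba => bba => b
  | abab => bab => ε
  | bbbabab => bbab => b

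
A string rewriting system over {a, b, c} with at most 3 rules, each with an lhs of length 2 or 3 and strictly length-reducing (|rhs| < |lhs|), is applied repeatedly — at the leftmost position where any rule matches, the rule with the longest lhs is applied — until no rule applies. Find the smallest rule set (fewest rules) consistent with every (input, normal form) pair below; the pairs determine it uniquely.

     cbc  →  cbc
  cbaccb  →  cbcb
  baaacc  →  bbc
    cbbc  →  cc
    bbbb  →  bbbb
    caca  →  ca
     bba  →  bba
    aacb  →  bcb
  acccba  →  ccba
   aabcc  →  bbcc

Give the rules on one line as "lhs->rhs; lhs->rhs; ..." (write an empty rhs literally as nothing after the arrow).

aa->b; ac->; cbb->c

  | cbc
  | cbaccb => cbcb
  | baaacc => bbacc => bbc
  | cbbc => cc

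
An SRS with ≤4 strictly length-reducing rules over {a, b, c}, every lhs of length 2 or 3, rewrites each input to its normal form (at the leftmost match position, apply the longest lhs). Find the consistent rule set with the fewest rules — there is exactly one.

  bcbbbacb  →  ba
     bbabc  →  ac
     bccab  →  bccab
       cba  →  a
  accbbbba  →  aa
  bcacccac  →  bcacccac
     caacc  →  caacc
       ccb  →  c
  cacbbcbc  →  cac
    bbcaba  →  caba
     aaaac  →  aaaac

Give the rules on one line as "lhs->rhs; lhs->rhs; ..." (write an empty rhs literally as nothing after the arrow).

abc->ac; bb->; cb->

  | bcbbbacb => bbbacb => bacb => ba
  | bbabc => abc => ac
  | bccab
  | cba => a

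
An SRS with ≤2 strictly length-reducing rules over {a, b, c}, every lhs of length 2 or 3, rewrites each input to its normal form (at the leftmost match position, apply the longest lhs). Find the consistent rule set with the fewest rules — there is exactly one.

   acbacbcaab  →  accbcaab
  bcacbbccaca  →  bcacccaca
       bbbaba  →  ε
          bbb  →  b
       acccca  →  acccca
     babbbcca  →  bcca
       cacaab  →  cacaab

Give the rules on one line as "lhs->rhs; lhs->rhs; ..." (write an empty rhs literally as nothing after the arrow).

  | acbacbcaab => accbcaab
  | bcacbbccaca => bcacccaca
  | bbbaba => baba => ba => ε
  | bbb => b

ba->; bb->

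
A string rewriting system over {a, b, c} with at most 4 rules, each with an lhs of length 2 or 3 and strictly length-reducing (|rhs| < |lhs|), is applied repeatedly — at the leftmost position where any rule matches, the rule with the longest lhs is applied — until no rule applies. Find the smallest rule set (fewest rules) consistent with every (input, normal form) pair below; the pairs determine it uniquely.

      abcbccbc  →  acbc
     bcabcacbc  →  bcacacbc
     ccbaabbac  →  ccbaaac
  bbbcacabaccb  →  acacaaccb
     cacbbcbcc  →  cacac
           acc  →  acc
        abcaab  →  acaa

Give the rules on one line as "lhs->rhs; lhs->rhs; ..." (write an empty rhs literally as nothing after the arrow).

ab->a; bb->a; bcc->

  | abcbccbc => acbccbc => acbc
  | bcabcacbc => bcacacbc
  | ccbaabbac => ccbaabac => ccbaaac
  | bbbcacabaccb => abcacabaccb => acacabaccb => acacaaccb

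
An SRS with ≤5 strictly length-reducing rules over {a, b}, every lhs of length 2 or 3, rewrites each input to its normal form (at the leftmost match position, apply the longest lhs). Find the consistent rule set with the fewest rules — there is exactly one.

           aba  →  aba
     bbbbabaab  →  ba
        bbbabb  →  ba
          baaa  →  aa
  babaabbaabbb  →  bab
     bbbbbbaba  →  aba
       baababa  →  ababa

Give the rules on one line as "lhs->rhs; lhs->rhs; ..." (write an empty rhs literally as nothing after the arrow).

aaa->ba; aab->ba; baa->a; bb->

  | aba
  | bbbbabaab => bbabaab => abaab => aab => ba
  | bbbabb => babb => ba
  | baaa => aa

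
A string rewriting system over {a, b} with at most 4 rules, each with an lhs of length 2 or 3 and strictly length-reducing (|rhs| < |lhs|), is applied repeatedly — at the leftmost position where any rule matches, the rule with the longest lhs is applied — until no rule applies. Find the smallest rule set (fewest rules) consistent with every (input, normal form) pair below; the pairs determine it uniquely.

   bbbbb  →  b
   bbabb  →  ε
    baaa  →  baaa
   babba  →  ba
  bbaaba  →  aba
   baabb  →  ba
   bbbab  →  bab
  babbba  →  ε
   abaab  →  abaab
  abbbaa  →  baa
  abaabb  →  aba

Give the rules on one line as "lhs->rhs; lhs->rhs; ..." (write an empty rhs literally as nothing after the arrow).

  | bbbbb => bbb => b
  | bbabb => bb => ε
  | baaa
  | babba => ba

abb->; bb->; bba->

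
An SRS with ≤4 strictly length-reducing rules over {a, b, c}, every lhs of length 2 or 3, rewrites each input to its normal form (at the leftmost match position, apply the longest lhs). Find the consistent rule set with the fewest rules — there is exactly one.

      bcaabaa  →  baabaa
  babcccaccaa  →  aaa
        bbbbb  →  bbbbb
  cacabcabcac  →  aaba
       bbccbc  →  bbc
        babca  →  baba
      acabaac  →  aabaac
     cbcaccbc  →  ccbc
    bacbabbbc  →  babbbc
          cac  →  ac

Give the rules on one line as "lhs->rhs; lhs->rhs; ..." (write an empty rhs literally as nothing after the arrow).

bac->; bcc->; ca->a

  | bcaabaa => baabaa
  | babcccaccaa => bacaccaa => accaa => acaa => aaa
  | bbbbb
  | cacabcabcac => acabcabcac => aabcabcac => aababcac => aababac => aaba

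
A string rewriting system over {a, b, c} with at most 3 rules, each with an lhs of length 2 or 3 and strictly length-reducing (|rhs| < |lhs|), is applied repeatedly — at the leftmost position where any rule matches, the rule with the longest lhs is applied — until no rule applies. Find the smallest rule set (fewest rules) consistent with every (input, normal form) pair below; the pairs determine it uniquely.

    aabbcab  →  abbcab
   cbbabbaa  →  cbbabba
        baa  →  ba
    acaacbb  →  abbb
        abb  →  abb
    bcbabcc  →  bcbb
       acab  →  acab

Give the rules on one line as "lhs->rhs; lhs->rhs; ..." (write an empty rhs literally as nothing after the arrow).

aa->a; abc->ca; cac->b

  | aabbcab => abbcab
  | cbbabbaa => cbbabba
  | baa => ba
  | acaacbb => acacbb => abbb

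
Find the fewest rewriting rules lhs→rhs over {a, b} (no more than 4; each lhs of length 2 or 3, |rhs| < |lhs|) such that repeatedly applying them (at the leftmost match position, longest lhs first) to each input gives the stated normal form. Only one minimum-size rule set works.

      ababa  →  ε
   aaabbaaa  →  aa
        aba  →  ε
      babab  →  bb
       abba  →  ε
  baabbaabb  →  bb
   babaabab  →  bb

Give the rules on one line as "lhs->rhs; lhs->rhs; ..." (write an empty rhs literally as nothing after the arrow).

  | ababa => baba => bba => ba => ε
  | aaabbaaa => aabbaaa => abbaaa => bbaaa => baaa => aa
  | aba => ba => ε
  | babab => bbab => bab => bb

ab->b; ba->; bab->bb; bba->ba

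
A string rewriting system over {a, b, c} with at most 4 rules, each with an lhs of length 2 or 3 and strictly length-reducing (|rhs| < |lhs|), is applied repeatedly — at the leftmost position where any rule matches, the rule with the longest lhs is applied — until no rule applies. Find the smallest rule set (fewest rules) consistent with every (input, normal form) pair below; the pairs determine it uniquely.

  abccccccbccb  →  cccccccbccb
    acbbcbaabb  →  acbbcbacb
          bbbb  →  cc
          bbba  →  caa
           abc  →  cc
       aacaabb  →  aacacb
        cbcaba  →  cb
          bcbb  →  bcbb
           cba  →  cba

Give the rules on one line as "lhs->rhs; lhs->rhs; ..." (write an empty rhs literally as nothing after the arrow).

ab->c; bbb->ca; cca->

  | abccccccbccb => cccccccbccb
  | acbbcbaabb => acbbcbacb
  | bbbb => cab => cc
  | bbba => caa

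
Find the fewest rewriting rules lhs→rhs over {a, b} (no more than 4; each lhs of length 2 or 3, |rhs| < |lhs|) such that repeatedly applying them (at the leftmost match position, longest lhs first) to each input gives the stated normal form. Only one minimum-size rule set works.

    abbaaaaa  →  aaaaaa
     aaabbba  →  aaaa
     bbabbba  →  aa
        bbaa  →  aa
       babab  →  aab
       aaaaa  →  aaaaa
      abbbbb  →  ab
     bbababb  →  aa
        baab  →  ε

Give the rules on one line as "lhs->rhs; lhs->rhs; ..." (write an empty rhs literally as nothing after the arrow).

ba->a; baa->b; bb->

  | abbaaaaa => aaaaaa
  | aaabbba => aaaba => aaaa
  | bbabbba => abbba => aba => aa
  | bbaa => aa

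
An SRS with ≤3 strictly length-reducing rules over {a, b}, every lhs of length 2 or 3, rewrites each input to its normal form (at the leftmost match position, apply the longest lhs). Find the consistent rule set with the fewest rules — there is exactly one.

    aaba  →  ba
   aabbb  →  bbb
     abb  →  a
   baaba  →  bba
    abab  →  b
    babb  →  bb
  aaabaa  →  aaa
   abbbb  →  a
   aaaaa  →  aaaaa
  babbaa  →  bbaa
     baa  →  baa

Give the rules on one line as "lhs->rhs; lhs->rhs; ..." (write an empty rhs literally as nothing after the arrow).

  | aaba => ba
  | aabbb => bbb
  | abb => ab => a
  | baaba => bba

aab->b; ab->a; bab->b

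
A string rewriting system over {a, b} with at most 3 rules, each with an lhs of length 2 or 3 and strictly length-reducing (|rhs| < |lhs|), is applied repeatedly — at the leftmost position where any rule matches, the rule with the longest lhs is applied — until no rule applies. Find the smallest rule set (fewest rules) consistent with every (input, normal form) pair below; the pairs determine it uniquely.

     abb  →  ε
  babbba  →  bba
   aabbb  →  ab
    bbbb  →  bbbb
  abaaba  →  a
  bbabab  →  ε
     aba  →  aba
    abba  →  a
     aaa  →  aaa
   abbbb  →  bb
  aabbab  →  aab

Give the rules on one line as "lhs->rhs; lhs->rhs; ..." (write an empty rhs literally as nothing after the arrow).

abb->; baa->b; bab->

  | abb => ε
  | babbba => bba
  | aabbb => ab
  | bbbb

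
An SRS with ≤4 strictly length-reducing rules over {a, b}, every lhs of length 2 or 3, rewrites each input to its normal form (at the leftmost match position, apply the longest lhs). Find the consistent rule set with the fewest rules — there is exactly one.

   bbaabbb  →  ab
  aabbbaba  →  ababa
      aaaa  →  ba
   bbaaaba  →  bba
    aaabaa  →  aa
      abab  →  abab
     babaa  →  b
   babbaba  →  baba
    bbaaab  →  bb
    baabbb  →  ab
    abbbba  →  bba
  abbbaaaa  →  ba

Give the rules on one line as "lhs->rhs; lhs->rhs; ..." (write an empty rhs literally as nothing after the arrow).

  | bbaabbb => baabbb => aabbb => ab
  | aabbbaba => ababa
  | aaaa => ba
  | bbaaaba => baaaba => aaaba => bba

aaa->b; abb->; baa->aa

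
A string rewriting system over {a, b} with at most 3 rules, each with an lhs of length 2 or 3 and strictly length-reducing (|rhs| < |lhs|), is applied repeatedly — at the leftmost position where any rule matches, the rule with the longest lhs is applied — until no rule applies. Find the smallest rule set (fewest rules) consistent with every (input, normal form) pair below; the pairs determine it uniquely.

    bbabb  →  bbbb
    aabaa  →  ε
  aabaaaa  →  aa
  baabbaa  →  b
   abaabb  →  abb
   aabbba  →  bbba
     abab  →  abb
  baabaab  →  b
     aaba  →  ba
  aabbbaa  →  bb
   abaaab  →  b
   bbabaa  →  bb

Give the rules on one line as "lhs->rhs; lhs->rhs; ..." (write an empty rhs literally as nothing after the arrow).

aab->b; baa->; bab->bb

  | bbabb => bbbb
  | aabaa => baa => ε
  | aabaaaa => baaaa => aa
  | baabbaa => bbaa => b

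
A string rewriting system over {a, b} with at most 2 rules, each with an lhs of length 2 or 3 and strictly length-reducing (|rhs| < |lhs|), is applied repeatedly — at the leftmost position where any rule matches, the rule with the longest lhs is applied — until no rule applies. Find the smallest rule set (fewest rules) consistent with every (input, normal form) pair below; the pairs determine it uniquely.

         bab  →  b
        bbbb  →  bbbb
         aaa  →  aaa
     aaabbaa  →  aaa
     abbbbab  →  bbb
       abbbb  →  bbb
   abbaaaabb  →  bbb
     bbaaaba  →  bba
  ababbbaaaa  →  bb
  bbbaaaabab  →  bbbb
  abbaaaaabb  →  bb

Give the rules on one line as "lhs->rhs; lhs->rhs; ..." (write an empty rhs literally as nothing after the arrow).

ab->; baa->b

  | bab => b
  | bbbb
  | aaa
  | aaabbaa => aabaa => aaa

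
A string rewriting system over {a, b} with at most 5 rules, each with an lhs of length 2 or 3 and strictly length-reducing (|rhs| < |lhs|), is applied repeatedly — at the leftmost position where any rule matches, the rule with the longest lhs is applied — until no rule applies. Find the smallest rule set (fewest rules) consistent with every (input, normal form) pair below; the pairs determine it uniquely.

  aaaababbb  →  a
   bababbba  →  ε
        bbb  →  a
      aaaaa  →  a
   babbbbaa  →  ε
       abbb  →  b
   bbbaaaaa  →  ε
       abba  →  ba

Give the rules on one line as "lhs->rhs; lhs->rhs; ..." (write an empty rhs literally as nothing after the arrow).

  | aaaababbb => aababbb => babbb => bbb => a
  | bababbba => babbba => bbba => aa => ε
  | bbb => a
  | aaaaa => aaa => a

aa->; ab->; bb->b; bbb->a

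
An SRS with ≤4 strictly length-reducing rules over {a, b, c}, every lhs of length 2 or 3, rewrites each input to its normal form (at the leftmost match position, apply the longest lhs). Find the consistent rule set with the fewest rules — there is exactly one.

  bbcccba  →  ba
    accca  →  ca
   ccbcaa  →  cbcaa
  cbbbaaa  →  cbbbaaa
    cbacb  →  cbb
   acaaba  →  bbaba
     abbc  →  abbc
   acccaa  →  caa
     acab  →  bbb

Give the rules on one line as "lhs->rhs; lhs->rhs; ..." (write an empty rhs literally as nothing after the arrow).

ac->; aca->bb; bcb->; cc->c

  | bbcccba => bbccba => bbcba => ba
  | accca => cca => ca
  | ccbcaa => cbcaa
  | cbbbaaa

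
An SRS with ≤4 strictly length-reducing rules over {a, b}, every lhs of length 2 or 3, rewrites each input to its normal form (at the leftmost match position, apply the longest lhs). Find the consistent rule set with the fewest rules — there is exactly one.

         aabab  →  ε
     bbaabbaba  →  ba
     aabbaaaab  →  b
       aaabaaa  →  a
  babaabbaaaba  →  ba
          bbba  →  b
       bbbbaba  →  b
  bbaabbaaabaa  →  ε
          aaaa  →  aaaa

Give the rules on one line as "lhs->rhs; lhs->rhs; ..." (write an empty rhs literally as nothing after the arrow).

ab->b; baa->; bab->; bba->

  | aabab => abab => bab => ε
  | bbaabbaba => abbaba => bbaba => ba
  | aabbaaaab => abbaaaab => bbaaaab => aaab => aab => ab => b
  | aaabaaa => aabaaa => abaaa => baaa => a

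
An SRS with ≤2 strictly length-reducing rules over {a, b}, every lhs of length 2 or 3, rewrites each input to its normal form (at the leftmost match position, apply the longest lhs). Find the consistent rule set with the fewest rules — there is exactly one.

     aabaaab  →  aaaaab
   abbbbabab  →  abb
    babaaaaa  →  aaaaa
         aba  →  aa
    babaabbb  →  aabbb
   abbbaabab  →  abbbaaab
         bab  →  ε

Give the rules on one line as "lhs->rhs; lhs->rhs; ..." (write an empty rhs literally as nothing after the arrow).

aba->aa; bab->

  | aabaaab => aaaaab
  | abbbbabab => abbbab => abb
  | babaaaaa => aaaaa
  | aba => aa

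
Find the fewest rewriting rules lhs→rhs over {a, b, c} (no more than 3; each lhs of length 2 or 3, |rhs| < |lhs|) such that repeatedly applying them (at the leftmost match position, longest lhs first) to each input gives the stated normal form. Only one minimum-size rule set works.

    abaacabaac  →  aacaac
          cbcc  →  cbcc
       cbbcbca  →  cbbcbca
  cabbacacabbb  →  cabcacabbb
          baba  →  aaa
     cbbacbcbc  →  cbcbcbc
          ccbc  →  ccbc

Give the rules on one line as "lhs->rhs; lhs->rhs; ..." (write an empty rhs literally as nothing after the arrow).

ba->; bab->aa

  | abaacabaac => aacabaac => aacaac
  | cbcc
  | cbbcbca
  | cabbacacabbb => cabcacabbb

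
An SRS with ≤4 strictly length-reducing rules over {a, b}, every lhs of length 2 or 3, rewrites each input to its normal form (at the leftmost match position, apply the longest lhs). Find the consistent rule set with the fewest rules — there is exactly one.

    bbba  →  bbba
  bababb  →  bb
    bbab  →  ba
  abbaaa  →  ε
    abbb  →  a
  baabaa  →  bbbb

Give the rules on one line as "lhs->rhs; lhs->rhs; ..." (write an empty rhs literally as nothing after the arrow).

aa->; ab->a; baa->bb; bab->a

  | bbba
  | bababb => aabb => bb
  | bbab => ba
  | abbaaa => abaaa => aaaa => aa => ε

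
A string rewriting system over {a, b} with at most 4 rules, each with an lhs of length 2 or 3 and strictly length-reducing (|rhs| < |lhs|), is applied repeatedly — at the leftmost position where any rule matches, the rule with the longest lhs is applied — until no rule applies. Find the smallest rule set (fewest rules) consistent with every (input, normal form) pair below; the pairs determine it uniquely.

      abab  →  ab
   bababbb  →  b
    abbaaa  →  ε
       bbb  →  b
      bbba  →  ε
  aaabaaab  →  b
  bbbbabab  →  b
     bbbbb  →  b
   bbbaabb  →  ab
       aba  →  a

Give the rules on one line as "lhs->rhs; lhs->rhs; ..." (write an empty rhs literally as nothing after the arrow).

  | abab => ab
  | bababbb => babbb => bbb => bb => b
  | abbaaa => abaaa => aaa => ba => ε
  | bbb => bb => b

aa->b; ba->; bb->b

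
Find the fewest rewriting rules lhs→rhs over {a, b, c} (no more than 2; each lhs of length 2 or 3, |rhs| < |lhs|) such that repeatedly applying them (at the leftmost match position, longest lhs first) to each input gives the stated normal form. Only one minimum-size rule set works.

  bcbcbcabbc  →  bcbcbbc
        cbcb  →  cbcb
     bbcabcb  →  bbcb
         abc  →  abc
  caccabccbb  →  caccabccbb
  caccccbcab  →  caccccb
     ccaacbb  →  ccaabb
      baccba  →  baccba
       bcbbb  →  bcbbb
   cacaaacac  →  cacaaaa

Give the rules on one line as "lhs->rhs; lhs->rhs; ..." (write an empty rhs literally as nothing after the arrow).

  | bcbcbcabbc => bcbcbbc
  | cbcb
  | bbcabcb => bbcb
  | abc

aac->aa; bca->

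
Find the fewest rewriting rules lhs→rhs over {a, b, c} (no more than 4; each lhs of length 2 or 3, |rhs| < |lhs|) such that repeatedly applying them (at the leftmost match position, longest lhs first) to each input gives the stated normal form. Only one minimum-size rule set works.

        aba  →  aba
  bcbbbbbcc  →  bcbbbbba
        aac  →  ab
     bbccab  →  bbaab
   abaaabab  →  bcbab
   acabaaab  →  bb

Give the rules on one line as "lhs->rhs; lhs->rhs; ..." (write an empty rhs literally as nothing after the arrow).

aaa->ac; ac->b; bac->cc; cc->a

  | aba
  | bcbbbbbcc => bcbbbbba
  | aac => ab
  | bbccab => bbaab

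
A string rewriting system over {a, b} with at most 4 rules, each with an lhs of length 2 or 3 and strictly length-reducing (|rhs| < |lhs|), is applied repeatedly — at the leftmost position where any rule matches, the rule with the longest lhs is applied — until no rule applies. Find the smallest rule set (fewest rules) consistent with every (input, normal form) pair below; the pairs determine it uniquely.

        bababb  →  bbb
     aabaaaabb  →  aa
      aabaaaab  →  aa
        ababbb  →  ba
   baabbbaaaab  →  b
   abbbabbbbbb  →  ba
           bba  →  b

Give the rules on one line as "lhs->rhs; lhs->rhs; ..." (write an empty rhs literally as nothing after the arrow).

  | bababb => bbabb => bbb
  | aabaaaabb => abaaaabb => baaaabb => aabb => aab => aa
  | aabaaaab => abaaaab => baaaab => aab => aa
  | ababbb => babbb => babb => bab => ba

ab->a; aba->ba; baa->; bba->b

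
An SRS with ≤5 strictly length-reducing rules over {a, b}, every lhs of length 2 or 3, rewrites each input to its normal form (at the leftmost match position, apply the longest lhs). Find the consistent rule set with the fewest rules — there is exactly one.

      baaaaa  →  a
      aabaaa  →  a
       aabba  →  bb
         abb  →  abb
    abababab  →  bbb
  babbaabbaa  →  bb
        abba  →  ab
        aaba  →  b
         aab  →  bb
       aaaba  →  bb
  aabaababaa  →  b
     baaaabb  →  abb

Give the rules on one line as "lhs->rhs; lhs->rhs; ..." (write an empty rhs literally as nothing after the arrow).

  | baaaaa => aaaa => baa => a
  | aabaaa => bbaaa => baa => a
  | aabba => bbba => bb
  | abb

aa->b; aba->bb; ba->; bab->ab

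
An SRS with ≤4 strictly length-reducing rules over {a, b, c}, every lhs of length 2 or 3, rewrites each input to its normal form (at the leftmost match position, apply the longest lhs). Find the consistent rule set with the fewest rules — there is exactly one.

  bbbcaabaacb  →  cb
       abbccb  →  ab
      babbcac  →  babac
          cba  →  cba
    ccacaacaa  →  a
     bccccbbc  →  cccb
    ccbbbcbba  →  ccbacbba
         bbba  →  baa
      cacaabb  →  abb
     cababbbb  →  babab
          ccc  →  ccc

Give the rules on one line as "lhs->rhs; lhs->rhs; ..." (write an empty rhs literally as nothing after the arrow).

  | bbbcaabaacb => bacaabaacb => baabaacb => baabccb => baacb => bccb => cb
  | abbccb => abcb => ab
  | babbcac => babac
  | cba

aac->cc; bbb->ba; bc->; ca->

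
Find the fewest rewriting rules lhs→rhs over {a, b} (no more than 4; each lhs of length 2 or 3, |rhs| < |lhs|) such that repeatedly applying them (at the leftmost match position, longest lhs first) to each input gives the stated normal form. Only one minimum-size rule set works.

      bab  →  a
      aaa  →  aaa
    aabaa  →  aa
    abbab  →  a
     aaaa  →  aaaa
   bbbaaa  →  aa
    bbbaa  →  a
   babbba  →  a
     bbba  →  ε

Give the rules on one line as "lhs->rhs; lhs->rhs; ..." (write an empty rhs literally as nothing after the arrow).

ab->b; aba->; abb->ba; bb->a

  | bab => bb => a
  | aaa
  | aabaa => aa
  | abbab => baab => bab => bb => a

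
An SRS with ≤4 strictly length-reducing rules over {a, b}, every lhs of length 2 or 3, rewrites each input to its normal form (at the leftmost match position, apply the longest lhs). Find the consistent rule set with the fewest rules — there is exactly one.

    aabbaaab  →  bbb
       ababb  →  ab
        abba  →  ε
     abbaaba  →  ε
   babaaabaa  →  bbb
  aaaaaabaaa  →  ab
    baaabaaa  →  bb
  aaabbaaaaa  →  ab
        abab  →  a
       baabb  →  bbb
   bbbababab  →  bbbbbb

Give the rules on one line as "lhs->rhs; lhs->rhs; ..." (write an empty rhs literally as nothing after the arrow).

aa->; aaa->ab; abb->a; ba->b

  | aabbaaab => bbaaab => bbaab => bbab => bbb
  | ababb => abbb => ab
  | abba => aa => ε
  | abbaaba => aaaba => abba => aa => ε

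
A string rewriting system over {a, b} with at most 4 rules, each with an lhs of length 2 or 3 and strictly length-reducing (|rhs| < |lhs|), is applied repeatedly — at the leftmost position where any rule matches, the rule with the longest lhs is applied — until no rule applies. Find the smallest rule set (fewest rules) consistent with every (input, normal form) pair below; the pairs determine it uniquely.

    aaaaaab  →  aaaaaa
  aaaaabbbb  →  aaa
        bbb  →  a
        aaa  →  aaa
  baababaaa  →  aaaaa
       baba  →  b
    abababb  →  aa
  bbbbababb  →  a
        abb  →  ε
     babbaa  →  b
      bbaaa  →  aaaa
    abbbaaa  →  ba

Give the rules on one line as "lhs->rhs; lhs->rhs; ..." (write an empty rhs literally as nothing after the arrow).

ab->a; abb->; baa->b; bb->a

  | aaaaaab => aaaaaa
  | aaaaabbbb => aaaabb => aaa
  | bbb => ab => a
  | aaa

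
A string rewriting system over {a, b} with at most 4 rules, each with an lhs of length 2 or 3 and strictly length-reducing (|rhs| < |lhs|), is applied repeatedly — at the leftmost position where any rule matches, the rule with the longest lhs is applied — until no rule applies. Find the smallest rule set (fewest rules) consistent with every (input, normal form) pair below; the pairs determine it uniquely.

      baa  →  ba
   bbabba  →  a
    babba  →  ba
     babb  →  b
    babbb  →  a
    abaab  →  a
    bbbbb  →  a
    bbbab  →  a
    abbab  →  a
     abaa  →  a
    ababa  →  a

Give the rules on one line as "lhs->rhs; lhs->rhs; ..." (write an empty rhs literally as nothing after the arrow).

  | baa => ba
  | bbabba => aabba => abba => aba => aa => a
  | babba => ba
  | babb => b

aa->a; ab->a; bab->; bb->a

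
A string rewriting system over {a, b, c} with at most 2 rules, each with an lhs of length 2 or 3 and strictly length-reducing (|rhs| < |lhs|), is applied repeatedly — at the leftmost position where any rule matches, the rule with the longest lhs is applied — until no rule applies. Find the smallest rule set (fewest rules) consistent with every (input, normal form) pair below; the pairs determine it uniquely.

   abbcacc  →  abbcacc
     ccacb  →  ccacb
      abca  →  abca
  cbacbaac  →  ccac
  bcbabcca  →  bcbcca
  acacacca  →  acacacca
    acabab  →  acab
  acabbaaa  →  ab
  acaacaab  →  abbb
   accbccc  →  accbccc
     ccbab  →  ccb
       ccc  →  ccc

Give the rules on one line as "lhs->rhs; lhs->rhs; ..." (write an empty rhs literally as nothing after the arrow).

ba->; caa->b

  | abbcacc
  | ccacb
  | abca
  | cbacbaac => ccbaac => ccac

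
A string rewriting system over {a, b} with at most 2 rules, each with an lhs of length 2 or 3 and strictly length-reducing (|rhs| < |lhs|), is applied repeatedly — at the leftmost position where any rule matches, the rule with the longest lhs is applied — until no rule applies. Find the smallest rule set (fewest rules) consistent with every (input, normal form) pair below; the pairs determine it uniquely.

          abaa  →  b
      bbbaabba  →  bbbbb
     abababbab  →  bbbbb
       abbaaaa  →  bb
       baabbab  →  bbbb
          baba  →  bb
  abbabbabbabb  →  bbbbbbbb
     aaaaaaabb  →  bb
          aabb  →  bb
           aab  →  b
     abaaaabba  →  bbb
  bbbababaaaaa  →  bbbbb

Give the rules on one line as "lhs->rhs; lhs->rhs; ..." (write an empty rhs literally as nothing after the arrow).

ab->b; ba->b

  | abaa => baa => ba => b
  | bbbaabba => bbbabba => bbbbba => bbbbb
  | abababbab => bababbab => bbabbab => bbbbab => bbbbb
  | abbaaaa => bbaaaa => bbaaa => bbaa => bba => bb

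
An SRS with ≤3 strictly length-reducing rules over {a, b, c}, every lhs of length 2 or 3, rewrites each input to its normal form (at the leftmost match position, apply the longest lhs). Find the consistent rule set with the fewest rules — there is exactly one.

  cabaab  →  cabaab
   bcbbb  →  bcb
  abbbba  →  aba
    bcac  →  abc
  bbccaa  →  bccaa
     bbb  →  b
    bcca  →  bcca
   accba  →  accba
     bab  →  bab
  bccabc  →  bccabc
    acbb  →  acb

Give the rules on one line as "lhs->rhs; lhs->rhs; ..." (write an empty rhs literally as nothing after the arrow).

bb->b; bca->ab

  | cabaab
  | bcbbb => bcbb => bcb
  | abbbba => abbba => abba => aba
  | bcac => abc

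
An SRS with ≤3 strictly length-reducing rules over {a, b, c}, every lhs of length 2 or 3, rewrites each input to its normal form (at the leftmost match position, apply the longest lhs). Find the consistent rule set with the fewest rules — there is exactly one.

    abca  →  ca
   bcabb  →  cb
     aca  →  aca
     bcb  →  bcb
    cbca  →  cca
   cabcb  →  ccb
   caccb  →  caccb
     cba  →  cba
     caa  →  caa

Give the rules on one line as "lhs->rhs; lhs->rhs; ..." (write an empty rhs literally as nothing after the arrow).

ab->; bca->ca

  | abca => ca
  | bcabb => cabb => cb
  | aca
  | bcb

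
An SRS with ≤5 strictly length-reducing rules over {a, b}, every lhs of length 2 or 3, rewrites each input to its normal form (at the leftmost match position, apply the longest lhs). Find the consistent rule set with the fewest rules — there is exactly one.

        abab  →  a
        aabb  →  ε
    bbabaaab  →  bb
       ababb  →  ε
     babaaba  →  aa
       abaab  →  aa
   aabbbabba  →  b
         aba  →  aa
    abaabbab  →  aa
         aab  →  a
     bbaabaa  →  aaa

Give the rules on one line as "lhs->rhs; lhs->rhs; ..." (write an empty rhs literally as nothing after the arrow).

ab->; aba->aa; ba->b; bba->

  | abab => aab => a
  | aabb => ab => ε
  | bbabaaab => baaab => baab => bab => bb
  | ababb => aabb => ab => ε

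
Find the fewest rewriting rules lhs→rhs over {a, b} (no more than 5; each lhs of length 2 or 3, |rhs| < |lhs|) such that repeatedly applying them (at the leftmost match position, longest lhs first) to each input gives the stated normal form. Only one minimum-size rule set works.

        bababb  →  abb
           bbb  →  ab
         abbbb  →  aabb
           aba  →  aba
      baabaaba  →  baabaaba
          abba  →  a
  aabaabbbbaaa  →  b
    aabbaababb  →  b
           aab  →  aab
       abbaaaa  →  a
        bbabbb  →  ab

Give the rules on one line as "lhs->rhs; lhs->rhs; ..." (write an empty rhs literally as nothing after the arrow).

  | bababb => abb
  | bbb => ab
  | abbbb => aabb
  | aba

aaa->; bab->; bba->; bbb->ab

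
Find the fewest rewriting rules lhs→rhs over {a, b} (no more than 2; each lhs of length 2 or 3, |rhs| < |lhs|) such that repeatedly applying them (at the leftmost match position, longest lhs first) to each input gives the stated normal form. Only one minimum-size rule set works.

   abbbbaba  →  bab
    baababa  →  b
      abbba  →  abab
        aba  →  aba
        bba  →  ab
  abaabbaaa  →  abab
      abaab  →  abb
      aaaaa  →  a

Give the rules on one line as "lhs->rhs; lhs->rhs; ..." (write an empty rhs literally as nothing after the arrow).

  | abbbbaba => abbabba => aabbba => bbba => bab
  | baababa => bbaba => abba => aab => b
  | abbba => abab
  | aba

aa->; bba->ab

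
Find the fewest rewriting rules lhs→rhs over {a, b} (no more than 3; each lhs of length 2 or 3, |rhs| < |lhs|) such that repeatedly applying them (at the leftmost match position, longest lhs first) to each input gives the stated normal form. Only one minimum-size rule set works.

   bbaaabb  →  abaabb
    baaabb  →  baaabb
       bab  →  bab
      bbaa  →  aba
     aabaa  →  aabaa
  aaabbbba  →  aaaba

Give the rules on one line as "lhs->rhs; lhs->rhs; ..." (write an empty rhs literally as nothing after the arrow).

bba->ab; bbb->

  | bbaaabb => abaabb
  | baaabb
  | bab
  | bbaa => aba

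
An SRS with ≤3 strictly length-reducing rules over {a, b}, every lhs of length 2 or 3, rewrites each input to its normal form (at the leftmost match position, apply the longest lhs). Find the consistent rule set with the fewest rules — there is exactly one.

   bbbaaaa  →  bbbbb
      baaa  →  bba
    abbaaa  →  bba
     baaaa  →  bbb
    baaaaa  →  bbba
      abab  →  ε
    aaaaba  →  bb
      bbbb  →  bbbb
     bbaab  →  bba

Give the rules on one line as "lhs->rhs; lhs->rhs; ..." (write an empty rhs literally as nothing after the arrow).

aa->b; aab->a; ab->

  | bbbaaaa => bbbbaa => bbbbb
  | baaa => bba
  | abbaaa => baaa => bba
  | baaaa => bbaa => bbb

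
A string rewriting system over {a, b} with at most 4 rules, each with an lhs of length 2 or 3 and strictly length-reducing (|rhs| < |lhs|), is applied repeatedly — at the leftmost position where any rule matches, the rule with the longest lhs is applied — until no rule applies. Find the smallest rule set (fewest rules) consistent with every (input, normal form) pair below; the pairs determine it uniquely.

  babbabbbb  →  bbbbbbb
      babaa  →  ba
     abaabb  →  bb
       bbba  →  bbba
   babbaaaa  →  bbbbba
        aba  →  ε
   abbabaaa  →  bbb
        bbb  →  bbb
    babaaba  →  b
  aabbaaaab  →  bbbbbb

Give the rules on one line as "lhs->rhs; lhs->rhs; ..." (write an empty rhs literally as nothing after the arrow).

  | babbabbbb => bbbabbbb => bbbbbbb
  | babaa => ba
  | abaabb => abb => bb
  | bbba

aa->b; aaa->bb; ab->b; aba->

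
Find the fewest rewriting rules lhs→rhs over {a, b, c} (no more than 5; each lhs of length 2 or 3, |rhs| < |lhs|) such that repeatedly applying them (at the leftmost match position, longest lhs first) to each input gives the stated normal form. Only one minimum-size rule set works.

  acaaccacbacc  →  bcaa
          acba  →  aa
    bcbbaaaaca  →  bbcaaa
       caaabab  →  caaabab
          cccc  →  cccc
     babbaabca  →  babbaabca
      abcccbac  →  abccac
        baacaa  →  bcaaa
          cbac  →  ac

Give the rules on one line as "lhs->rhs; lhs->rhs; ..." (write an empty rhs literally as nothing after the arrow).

aac->ca; acc->ba; cab->ac; cb->

  | acaaccacbacc => accacacbacc => baacacbacc => bcaacbacc => bccabacc => bcacacc => bcacba => bcaa
  | acba => aa
  | bcbbaaaaca => bbaaaaca => bbaacaa => bbcaaa
  | caaabab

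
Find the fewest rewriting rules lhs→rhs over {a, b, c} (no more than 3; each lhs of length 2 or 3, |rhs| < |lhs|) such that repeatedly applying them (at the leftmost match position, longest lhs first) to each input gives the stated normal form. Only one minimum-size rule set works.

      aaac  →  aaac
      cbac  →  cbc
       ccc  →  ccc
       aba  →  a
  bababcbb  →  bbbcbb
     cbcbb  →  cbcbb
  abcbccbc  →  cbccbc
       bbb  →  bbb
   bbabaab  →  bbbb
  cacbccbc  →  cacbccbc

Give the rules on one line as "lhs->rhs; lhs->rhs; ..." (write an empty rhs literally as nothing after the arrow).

ab->; ba->b

  | aaac
  | cbac => cbc
  | ccc
  | aba => a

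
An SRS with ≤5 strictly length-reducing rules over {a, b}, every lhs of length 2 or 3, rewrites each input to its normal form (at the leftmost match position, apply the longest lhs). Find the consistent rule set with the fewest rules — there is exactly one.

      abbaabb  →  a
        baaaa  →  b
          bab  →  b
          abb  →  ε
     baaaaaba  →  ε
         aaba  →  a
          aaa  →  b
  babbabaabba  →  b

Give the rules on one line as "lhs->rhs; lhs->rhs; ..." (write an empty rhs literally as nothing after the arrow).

aaa->b; aba->; abb->; ba->

  | abbaabb => aabb => a
  | baaaa => aaa => b
  | bab => b
  | abb => ε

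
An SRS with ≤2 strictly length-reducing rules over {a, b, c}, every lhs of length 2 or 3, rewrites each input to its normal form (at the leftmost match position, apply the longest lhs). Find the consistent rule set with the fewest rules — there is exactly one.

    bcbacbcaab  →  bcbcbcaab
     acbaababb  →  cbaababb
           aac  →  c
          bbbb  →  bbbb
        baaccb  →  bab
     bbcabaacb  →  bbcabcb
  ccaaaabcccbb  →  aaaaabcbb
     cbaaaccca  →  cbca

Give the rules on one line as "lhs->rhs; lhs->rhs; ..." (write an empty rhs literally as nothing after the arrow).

  | bcbacbcaab => bcbcbcaab
  | acbaababb => cbaababb
  | aac => ac => c
  | bbbb

ac->c; cc->a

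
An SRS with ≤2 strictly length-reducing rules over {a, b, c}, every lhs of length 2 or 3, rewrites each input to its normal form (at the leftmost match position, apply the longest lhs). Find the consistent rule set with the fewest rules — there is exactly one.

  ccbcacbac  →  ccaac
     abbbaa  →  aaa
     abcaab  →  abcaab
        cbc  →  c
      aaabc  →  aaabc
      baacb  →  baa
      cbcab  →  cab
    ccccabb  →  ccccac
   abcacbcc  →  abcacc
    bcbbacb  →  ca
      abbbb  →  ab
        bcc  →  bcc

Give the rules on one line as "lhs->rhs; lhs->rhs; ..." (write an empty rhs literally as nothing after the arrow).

bb->c; cb->

  | ccbcacbac => ccacbac => ccaac
  | abbbaa => acbaa => aaa
  | abcaab
  | cbc => c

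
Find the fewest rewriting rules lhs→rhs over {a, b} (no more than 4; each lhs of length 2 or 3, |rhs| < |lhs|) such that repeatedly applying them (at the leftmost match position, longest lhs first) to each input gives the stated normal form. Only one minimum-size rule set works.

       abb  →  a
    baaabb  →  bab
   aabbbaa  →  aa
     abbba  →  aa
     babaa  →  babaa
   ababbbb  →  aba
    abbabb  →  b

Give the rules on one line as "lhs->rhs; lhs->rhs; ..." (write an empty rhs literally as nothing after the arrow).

  | abb => a
  | baaabb => bab
  | aabbbaa => bbaa => aa
  | abbba => abba => aa

aab->; bb->; bbb->bb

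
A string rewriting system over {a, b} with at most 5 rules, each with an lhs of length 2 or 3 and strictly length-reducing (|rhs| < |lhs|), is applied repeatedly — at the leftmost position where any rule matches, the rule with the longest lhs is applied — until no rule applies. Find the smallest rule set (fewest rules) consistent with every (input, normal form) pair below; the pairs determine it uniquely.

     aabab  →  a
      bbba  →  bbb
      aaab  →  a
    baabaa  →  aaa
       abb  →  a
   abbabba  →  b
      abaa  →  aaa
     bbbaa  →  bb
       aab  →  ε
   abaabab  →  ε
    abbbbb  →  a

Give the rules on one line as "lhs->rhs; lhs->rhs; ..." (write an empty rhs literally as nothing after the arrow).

aab->; ab->a; ba->b; baa->a

  | aabab => ab => a
  | bbba => bbb
  | aaab => a
  | baabaa => abaa => aaa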